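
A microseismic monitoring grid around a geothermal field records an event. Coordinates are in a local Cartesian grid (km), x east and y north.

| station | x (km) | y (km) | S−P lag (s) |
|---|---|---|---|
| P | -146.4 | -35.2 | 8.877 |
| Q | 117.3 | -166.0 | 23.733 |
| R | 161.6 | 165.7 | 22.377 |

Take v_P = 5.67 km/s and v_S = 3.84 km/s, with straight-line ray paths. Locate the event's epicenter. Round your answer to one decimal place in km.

Distance from S−P lag: d = Δt · v_P v_S / (v_P − v_S) = Δt · (5.67·3.84)/(5.67−3.84) ≈ 11.8977·Δt.
So d_P = 105.62, d_Q = 282.37, d_R = 266.23 km.
Circle about each station: (x + 146.4)² + (y + 35.2)² = 105.62²; (x − 117.3)² + (y + 166.0)² = 282.37²; (x − 161.6)² + (y − 165.7)² = 266.23².
Subtracting the P equation from the Q and R equations removes the quadratic terms:
527.4 x − 261.6 y = -49933.94
616.0 x + 401.8 y = -28823.78
Solving the 2×2 system: x ≈ -74.0, y ≈ 41.7 km.

-74.0 km east, 41.7 km north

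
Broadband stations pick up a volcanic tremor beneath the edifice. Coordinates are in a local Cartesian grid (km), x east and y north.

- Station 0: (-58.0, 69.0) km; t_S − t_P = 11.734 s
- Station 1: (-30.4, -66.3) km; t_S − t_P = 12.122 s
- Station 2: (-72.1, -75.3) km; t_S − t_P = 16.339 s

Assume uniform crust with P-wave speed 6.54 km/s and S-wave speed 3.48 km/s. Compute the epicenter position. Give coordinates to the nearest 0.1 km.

Distance from S−P lag: d = Δt · v_P v_S / (v_P − v_S) = Δt · (6.54·3.48)/(6.54−3.48) ≈ 7.4376·Δt.
So d_Station 0 = 87.27, d_Station 1 = 90.16, d_Station 2 = 121.52 km.
Circle about each station: (x + 58.0)² + (y − 69.0)² = 87.27²; (x + 30.4)² + (y + 66.3)² = 90.16²; (x + 72.1)² + (y + 75.3)² = 121.52².
Subtracting the Station 0 equation from the Station 1 and Station 2 equations removes the quadratic terms:
55.2 x − 270.6 y = -3317.92
-28.2 x − 288.6 y = -4407.56
Solving the 2×2 system: x ≈ 10.0, y ≈ 14.3 km.

x ≈ 10.0 km, y ≈ 14.3 km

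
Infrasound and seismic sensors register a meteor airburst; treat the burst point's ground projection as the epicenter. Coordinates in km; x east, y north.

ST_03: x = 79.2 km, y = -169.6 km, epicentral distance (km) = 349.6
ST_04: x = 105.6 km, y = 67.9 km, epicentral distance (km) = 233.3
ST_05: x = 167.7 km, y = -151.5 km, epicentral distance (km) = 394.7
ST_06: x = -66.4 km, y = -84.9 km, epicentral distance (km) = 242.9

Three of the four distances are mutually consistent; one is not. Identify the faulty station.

ST_06

Solve using three stations at a time. Using ST_03, ST_04, ST_05 (subtract circle equations pairwise → linear system) gives (x, y) ≈ (-122.7, 115.8).
Distances from that point to each station vs reported:
  ST_03: calculated 349.6 vs reported 349.6 → residual 0.0 km
  ST_04: calculated 233.3 vs reported 233.3 → residual 0.0 km
  ST_05: calculated 394.7 vs reported 394.7 → residual 0.0 km
  ST_06: calculated 208.4 vs reported 242.9 → residual 34.5 km
ST_03, ST_04, ST_05 are mutually consistent (residuals ≈ 0); ST_06 is off by 34.5 km.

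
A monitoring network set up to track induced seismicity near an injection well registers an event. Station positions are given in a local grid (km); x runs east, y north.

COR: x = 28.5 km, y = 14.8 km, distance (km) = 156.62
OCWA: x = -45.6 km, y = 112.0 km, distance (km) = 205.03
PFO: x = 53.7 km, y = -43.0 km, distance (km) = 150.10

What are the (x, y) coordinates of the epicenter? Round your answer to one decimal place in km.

Circle about each station: (x − 28.5)² + (y − 14.8)² = 156.62²; (x + 45.6)² + (y − 112.0)² = 205.03²; (x − 53.7)² + (y + 43.0)² = 150.10².
Subtracting the COR equation from the OCWA and PFO equations removes the quadratic terms:
-148.2 x + 194.4 y = -3915.41
50.4 x − 115.6 y = 5701.21
Solving the 2×2 system: x ≈ -89.4, y ≈ -88.3 km.

-89.4 km east, -88.3 km north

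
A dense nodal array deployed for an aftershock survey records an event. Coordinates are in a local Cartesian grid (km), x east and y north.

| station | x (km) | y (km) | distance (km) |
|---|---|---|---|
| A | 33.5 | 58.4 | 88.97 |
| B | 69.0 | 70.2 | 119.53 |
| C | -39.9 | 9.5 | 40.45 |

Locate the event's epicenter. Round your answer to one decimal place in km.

(-10.9, -18.7)

Circle about each station: (x − 33.5)² + (y − 58.4)² = 88.97²; (x − 69.0)² + (y − 70.2)² = 119.53²; (x + 39.9)² + (y − 9.5)² = 40.45².
Subtracting pairs of circle equations eliminates x²+y² and gives linear equations (the radical axes):
71.0 x + 23.6 y = -1215.53
-146.8 x − 97.8 y = 3428.91
Solving the 2×2 system: x ≈ -10.9, y ≈ -18.7 km.
Check against A (with the unrounded x, y): √((x − 33.5)²+(y − 58.4)²) = 88.96 ≈ 88.97 km. ✓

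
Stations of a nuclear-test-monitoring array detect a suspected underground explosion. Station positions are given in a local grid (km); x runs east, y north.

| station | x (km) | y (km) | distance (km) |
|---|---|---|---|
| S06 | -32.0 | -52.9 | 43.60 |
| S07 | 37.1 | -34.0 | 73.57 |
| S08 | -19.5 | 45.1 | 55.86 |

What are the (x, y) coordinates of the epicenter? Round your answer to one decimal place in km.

-32.2 km east, -9.3 km north

Circle about each station: (x + 32.0)² + (y + 52.9)² = 43.60²; (x − 37.1)² + (y + 34.0)² = 73.57²; (x + 19.5)² + (y − 45.1)² = 55.86².
Subtracting the S06 equation from the S07 and S08 equations removes the quadratic terms:
138.2 x + 37.8 y = -4801.58
25.0 x + 196.0 y = -2627.53
Solving the 2×2 system: x ≈ -32.2, y ≈ -9.3 km.
Check against S06 (with the unrounded x, y): √((x + 32.0)²+(y + 52.9)²) = 43.60 ≈ 43.60 km. ✓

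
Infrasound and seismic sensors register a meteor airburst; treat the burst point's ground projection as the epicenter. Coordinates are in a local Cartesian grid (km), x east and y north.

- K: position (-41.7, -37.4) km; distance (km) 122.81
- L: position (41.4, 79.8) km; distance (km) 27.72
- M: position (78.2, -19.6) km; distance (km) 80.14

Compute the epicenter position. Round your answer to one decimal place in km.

Circle about each station: (x + 41.7)² + (y + 37.4)² = 122.81²; (x − 41.4)² + (y − 79.8)² = 27.72²; (x − 78.2)² + (y + 19.6)² = 80.14².
Subtracting the K equation from the L and M equations removes the quadratic terms:
166.2 x + 234.4 y = 19258.25
239.8 x + 35.6 y = 12021.63
Solving the 2×2 system: x ≈ 42.4, y ≈ 52.1 km.

42.4 km east, 52.1 km north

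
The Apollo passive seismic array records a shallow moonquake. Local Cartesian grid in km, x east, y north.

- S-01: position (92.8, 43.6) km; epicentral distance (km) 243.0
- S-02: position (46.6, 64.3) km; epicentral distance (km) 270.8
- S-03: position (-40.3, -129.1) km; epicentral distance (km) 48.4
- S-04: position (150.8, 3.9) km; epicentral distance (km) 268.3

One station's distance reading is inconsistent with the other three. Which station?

Solve using three stations at a time. Using S-01, S-03, S-04 (subtract circle equations pairwise → linear system) gives (x, y) ≈ (-87.6, -119.2).
Distances from that point to each station vs reported:
  S-01: calculated 243.0 vs reported 243.0 → residual 0.0 km
  S-02: calculated 227.3 vs reported 270.8 → residual 43.5 km
  S-03: calculated 48.3 vs reported 48.4 → residual 0.1 km
  S-04: calculated 268.3 vs reported 268.3 → residual 0.0 km
S-01, S-03, S-04 are mutually consistent (residuals ≈ 0); S-02 is off by 43.5 km.

S-02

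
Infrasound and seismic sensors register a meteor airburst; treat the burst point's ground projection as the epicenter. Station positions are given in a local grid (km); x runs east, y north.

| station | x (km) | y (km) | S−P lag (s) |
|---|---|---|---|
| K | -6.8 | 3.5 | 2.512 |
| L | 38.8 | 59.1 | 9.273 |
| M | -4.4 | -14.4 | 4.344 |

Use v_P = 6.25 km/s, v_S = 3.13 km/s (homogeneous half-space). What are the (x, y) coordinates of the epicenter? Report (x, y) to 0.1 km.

x ≈ 7.5 km, y ≈ 10.1 km

Distance from S−P lag: d = Δt · v_P v_S / (v_P − v_S) = Δt · (6.25·3.13)/(6.25−3.13) ≈ 6.2700·Δt.
So d_K = 15.75, d_L = 58.14, d_M = 27.24 km.
Circle about each station: (x + 6.8)² + (y − 3.5)² = 15.75²; (x − 38.8)² + (y − 59.1)² = 58.14²; (x + 4.4)² + (y + 14.4)² = 27.24².
Subtracting pairs of circle equations eliminates x²+y² and gives linear equations (the radical axes):
91.2 x + 111.2 y = 1807.56
4.8 x − 35.8 y = -325.73
Solving the 2×2 system: x ≈ 7.5, y ≈ 10.1 km.
Check against K (with the unrounded x, y): √((x + 6.8)²+(y − 3.5)²) = 15.75 ≈ 15.75 km. ✓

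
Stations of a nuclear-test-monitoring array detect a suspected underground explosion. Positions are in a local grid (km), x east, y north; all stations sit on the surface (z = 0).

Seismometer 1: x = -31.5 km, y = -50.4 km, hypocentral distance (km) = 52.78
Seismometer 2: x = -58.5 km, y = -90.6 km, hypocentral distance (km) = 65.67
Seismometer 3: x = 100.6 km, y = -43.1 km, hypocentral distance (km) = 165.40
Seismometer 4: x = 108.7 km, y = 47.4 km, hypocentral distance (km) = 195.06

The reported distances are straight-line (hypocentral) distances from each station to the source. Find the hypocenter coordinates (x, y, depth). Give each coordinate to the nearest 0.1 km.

(-58.7, -42.3, 44.5)

Each station gives a sphere (x−x_i)² + (y−y_i)² + z² = d_i² (stations at z=0).
Subtracting the Seismometer 1 sphere from Seismometer 2 and Seismometer 3: z² cancels, leaving linear equations in x and y:
-54.0 x − 80.4 y = 6571.38
264.2 x + 14.6 y = -16125.87
Solving: x ≈ -58.699, y ≈ -42.309 km (keep extra digits for the depth step; rounded: -58.7, -42.3).
Then from the Seismometer 1 sphere: z² = 52.78² − (x + 31.5)² − (y + 50.4)² with x = -58.699, y = -42.309, so z ≈ 44.503 ≈ 44.5 km.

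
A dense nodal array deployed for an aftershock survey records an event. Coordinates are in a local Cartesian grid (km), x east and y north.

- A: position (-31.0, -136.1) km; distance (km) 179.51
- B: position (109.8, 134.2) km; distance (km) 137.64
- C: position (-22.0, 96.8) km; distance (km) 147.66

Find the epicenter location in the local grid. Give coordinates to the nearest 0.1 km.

x ≈ 88.0 km, y ≈ -1.7 km

Circle about each station: (x + 31.0)² + (y + 136.1)² = 179.51²; (x − 109.8)² + (y − 134.2)² = 137.64²; (x + 22.0)² + (y − 96.8)² = 147.66².
Subtracting the A equation from the B and C equations removes the quadratic terms:
281.6 x + 540.6 y = 23860.54
18.0 x + 465.8 y = 790.39
Solving the 2×2 system: x ≈ 88.0, y ≈ -1.7 km.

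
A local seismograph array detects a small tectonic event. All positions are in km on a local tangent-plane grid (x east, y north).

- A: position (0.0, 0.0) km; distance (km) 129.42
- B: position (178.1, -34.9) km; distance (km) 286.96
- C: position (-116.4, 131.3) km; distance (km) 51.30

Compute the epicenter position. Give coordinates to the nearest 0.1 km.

Circle about each station: x² + y² = 129.42²; (x − 178.1)² + (y + 34.9)² = 286.96²; (x + 116.4)² + (y − 131.3)² = 51.30².
Subtracting pairs of circle equations eliminates x²+y² and gives linear equations (the radical axes):
356.2 x − 69.8 y = -32658.89
-232.8 x + 262.6 y = 44906.50
Solving the 2×2 system: x ≈ -70.4, y ≈ 108.6 km.

-70.4 km east, 108.6 km north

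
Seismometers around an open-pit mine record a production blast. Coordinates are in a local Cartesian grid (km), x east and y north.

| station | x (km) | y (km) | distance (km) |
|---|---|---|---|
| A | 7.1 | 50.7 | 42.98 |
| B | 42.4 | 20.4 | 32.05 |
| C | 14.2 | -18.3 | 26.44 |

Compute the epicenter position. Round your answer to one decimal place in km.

Circle about each station: (x − 7.1)² + (y − 50.7)² = 42.98²; (x − 42.4)² + (y − 20.4)² = 32.05²; (x − 14.2)² + (y + 18.3)² = 26.44².
Subtracting pairs of circle equations eliminates x²+y² and gives linear equations (the radical axes):
70.6 x − 60.6 y = 413.10
14.2 x − 138.0 y = -936.16
Solving the 2×2 system: x ≈ 12.8, y ≈ 8.1 km.

12.8 km east, 8.1 km north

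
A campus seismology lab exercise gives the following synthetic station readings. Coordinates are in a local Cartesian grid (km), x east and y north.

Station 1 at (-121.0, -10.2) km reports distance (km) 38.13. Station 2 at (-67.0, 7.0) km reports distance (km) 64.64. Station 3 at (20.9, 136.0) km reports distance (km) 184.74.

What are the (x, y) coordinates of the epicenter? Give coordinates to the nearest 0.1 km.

x ≈ -128.4 km, y ≈ 27.2 km

Circle about each station: (x + 121.0)² + (y + 10.2)² = 38.13²; (x + 67.0)² + (y − 7.0)² = 64.64²; (x − 20.9)² + (y − 136.0)² = 184.74².
Subtracting the Station 1 equation from the Station 2 and Station 3 equations removes the quadratic terms:
108.0 x + 34.4 y = -12931.47
283.8 x + 292.4 y = -28487.20
Solving the 2×2 system: x ≈ -128.4, y ≈ 27.2 km.
Check against Station 1 (with the unrounded x, y): √((x + 121.0)²+(y + 10.2)²) = 38.12 ≈ 38.13 km. ✓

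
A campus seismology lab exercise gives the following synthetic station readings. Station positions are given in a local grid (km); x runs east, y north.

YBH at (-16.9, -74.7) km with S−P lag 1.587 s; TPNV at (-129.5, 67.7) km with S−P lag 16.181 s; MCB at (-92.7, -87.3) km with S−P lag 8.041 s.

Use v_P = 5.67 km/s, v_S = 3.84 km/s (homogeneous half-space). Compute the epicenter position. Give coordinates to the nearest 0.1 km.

1.9 km east, -73.0 km north

Distance from S−P lag: d = Δt · v_P v_S / (v_P − v_S) = Δt · (5.67·3.84)/(5.67−3.84) ≈ 11.8977·Δt.
So d_YBH = 18.88, d_TPNV = 192.52, d_MCB = 95.67 km.
Circle about each station: (x + 16.9)² + (y + 74.7)² = 18.88²; (x + 129.5)² + (y − 67.7)² = 192.52²; (x + 92.7)² + (y + 87.3)² = 95.67².
Subtracting the YBH equation from the TPNV and MCB equations removes the quadratic terms:
-225.2 x + 284.8 y = -21219.66
-151.6 x − 25.2 y = 1552.59
Solving the 2×2 system: x ≈ 1.9, y ≈ -73.0 km.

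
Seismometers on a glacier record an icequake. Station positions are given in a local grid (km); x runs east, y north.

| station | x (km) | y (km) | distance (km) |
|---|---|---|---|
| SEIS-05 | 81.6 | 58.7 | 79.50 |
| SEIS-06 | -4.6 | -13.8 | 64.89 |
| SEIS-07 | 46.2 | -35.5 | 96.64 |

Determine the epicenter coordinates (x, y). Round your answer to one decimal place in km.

x ≈ 2.5 km, y ≈ 50.7 km

Circle about each station: (x − 81.6)² + (y − 58.7)² = 79.50²; (x + 4.6)² + (y + 13.8)² = 64.89²; (x − 46.2)² + (y + 35.5)² = 96.64².
Subtracting the SEIS-05 equation from the SEIS-06 and SEIS-07 equations removes the quadratic terms:
-172.4 x − 145.0 y = -7783.11
-70.8 x − 188.4 y = -9728.60
Solving the 2×2 system: x ≈ 2.5, y ≈ 50.7 km.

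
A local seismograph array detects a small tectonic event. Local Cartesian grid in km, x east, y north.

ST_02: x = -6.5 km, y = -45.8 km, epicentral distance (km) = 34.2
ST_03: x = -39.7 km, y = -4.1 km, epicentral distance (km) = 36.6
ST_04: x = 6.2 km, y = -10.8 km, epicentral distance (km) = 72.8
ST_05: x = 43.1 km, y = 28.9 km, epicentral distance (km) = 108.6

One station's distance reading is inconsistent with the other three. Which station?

Solve using three stations at a time. Using ST_02, ST_03, ST_05 (subtract circle equations pairwise → linear system) gives (x, y) ≈ (-40.3, -40.7).
Distances from that point to each station vs reported:
  ST_02: calculated 34.2 vs reported 34.2 → residual 0.0 km
  ST_03: calculated 36.6 vs reported 36.6 → residual 0.0 km
  ST_04: calculated 55.2 vs reported 72.8 → residual 17.6 km
  ST_05: calculated 108.6 vs reported 108.6 → residual 0.0 km
ST_02, ST_03, ST_05 are mutually consistent (residuals ≈ 0); ST_04 is off by 17.6 km.

ST_04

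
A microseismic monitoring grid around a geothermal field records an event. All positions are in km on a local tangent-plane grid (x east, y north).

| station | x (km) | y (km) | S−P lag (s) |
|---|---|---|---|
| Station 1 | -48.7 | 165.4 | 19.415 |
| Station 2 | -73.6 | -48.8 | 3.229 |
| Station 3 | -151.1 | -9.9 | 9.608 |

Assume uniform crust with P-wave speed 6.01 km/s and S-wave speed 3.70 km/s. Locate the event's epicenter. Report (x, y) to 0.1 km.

-59.3 km east, -21.2 km north

Distance from S−P lag: d = Δt · v_P v_S / (v_P − v_S) = Δt · (6.01·3.70)/(6.01−3.70) ≈ 9.6264·Δt.
So d_Station 1 = 186.90, d_Station 2 = 31.08, d_Station 3 = 92.49 km.
Circle about each station: (x + 48.7)² + (y − 165.4)² = 186.90²; (x + 73.6)² + (y + 48.8)² = 31.08²; (x + 151.1)² + (y + 9.9)² = 92.49².
Subtracting pairs of circle equations eliminates x²+y² and gives linear equations (the radical axes):
-49.8 x − 428.4 y = 12035.19
-204.8 x − 350.6 y = 19577.58
Solving the 2×2 system: x ≈ -59.3, y ≈ -21.2 km.
Check against Station 1 (with the unrounded x, y): √((x + 48.7)²+(y − 165.4)²) = 186.90 ≈ 186.90 km. ✓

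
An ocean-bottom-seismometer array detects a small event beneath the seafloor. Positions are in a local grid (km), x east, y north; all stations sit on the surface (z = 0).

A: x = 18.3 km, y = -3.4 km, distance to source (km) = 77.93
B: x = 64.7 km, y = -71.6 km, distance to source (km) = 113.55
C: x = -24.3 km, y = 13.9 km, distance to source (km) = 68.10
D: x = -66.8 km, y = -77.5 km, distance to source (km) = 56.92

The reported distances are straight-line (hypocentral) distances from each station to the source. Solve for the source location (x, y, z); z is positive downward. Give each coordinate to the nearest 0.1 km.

Each station gives a sphere (x−x_i)² + (y−y_i)² + z² = d_i² (stations at z=0).
Subtracting the A sphere from B and C: z² cancels, leaving linear equations in x and y:
92.8 x − 136.4 y = 2145.68
-85.2 x + 34.6 y = 1872.72
Solving: x ≈ -39.199, y ≈ -42.400 km (keep extra digits for the depth step; rounded: -39.2, -42.4).
Then from the A sphere: z² = 77.93² − (x − 18.3)² − (y + 3.4)² with x = -39.199, y = -42.400, so z ≈ 35.298 ≈ 35.3 km.

x ≈ -39.2 km, y ≈ -42.4 km, depth ≈ 35.3 km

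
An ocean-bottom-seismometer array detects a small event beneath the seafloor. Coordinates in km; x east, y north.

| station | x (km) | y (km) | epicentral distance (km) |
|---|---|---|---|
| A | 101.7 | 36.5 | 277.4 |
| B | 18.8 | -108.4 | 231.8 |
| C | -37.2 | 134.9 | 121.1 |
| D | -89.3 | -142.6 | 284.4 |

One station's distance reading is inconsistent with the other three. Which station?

B

Solve using three stations at a time. Using A, C, D (subtract circle equations pairwise → linear system) gives (x, y) ≈ (-158.2, 133.3).
Distances from that point to each station vs reported:
  A: calculated 277.4 vs reported 277.4 → residual 0.0 km
  B: calculated 299.6 vs reported 231.8 → residual 67.8 km
  C: calculated 121.1 vs reported 121.1 → residual 0.0 km
  D: calculated 284.4 vs reported 284.4 → residual 0.0 km
A, C, D are mutually consistent (residuals ≈ 0); B is off by 67.8 km.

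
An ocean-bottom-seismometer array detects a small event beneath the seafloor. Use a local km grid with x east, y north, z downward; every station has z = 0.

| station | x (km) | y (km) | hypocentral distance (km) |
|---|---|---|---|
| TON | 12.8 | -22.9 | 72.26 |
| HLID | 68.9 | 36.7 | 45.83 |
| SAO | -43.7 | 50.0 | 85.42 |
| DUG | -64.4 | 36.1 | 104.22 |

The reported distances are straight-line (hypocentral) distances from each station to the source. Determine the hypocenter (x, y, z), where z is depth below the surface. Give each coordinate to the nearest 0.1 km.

x ≈ 35.1 km, y ≈ 38.5 km, depth ≈ 30.9 km

Each station gives a sphere (x−x_i)² + (y−y_i)² + z² = d_i² (stations at z=0).
Subtracting the TON sphere from HLID and SAO: z² cancels, leaving linear equations in x and y:
112.2 x + 119.2 y = 8526.97
-113.0 x + 145.8 y = 1646.37
Solving: x ≈ 35.100, y ≈ 38.496 km (keep extra digits for the depth step; rounded: 35.1, 38.5).
Then from the TON sphere: z² = 72.26² − (x − 12.8)² − (y + 22.9)² with x = 35.100, y = 38.496, so z ≈ 30.899 ≈ 30.9 km.
Check against DUG (with the unrounded solution): distance 104.22 ≈ 104.22 km. ✓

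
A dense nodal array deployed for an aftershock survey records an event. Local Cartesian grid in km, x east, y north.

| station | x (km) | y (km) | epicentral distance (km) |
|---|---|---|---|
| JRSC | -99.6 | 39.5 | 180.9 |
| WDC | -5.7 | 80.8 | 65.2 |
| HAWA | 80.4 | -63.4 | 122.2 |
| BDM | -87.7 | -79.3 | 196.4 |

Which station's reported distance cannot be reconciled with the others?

JRSC

Solve using three stations at a time. Using WDC, HAWA, BDM (subtract circle equations pairwise → linear system) gives (x, y) ≈ (54.6, 56.0).
Distances from that point to each station vs reported:
  JRSC: calculated 155.1 vs reported 180.9 → residual 25.8 km
  WDC: calculated 65.2 vs reported 65.2 → residual 0.0 km
  HAWA: calculated 122.2 vs reported 122.2 → residual 0.0 km
  BDM: calculated 196.4 vs reported 196.4 → residual 0.0 km
WDC, HAWA, BDM are mutually consistent (residuals ≈ 0); JRSC is off by 25.8 km.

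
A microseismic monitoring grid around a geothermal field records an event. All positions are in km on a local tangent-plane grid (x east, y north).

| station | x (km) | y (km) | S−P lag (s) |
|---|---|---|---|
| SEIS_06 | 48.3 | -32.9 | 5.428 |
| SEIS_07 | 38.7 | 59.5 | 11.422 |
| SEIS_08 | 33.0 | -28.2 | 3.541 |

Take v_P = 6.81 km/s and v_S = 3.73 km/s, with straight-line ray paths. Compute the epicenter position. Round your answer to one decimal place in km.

Distance from S−P lag: d = Δt · v_P v_S / (v_P − v_S) = Δt · (6.81·3.73)/(6.81−3.73) ≈ 8.2472·Δt.
So d_SEIS_06 = 44.77, d_SEIS_07 = 94.20, d_SEIS_08 = 29.20 km.
Circle about each station: (x − 48.3)² + (y + 32.9)² = 44.77²; (x − 38.7)² + (y − 59.5)² = 94.20²; (x − 33.0)² + (y + 28.2)² = 29.20².
Subtracting pairs of circle equations eliminates x²+y² and gives linear equations (the radical axes):
-19.2 x + 184.8 y = -5246.65
-30.6 x + 9.4 y = -379.35
Solving the 2×2 system: x ≈ 3.8, y ≈ -28.0 km.

(3.8, -28.0)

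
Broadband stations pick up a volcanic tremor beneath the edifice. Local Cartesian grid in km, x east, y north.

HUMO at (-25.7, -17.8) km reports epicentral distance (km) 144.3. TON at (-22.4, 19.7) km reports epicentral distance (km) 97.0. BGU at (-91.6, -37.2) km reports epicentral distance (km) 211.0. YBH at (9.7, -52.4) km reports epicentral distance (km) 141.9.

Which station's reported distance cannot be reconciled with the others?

TON

Solve using three stations at a time. Using HUMO, BGU, YBH (subtract circle equations pairwise → linear system) gives (x, y) ≈ (95.2, 60.6).
Distances from that point to each station vs reported:
  HUMO: calculated 144.1 vs reported 144.3 → residual 0.2 km
  TON: calculated 124.5 vs reported 97.0 → residual 27.5 km
  BGU: calculated 210.9 vs reported 211.0 → residual 0.1 km
  YBH: calculated 141.7 vs reported 141.9 → residual 0.2 km
HUMO, BGU, YBH are mutually consistent (residuals ≈ 0); TON is off by 27.5 km.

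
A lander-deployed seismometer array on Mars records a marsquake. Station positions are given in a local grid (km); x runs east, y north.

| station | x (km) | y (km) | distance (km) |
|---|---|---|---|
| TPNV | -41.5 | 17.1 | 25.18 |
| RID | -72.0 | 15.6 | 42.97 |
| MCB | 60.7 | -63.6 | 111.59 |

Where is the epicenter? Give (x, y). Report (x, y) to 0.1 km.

Circle about each station: (x + 41.5)² + (y − 17.1)² = 25.18²; (x + 72.0)² + (y − 15.6)² = 42.97²; (x − 60.7)² + (y + 63.6)² = 111.59².
Subtracting the TPNV equation from the RID and MCB equations removes the quadratic terms:
-61.0 x − 3.0 y = 2200.31
204.4 x − 161.4 y = -6103.51
Solving the 2×2 system: x ≈ -35.7, y ≈ -7.4 km.
Check against TPNV (with the unrounded x, y): √((x + 41.5)²+(y − 17.1)²) = 25.18 ≈ 25.18 km. ✓

-35.7 km east, -7.4 km north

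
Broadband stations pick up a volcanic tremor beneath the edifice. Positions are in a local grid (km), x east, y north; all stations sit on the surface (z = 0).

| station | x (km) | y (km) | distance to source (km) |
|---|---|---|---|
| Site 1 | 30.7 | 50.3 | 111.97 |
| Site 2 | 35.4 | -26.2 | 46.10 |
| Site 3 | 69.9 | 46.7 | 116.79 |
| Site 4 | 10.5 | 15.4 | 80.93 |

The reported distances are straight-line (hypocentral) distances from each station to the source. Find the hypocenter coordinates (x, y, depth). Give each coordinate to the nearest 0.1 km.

Each station gives a sphere (x−x_i)² + (y−y_i)² + z² = d_i² (stations at z=0).
Subtracting the Site 1 sphere from Site 2 and Site 3: z² cancels, leaving linear equations in x and y:
9.4 x − 153.0 y = 8879.09
78.4 x − 7.2 y = 2491.70
Solving: x ≈ 26.602, y ≈ -56.399 km (keep extra digits for the depth step; rounded: 26.6, -56.4).
Then from the Site 1 sphere: z² = 111.97² − (x − 30.7)² − (y − 50.3)² with x = 26.602, y = -56.399, so z ≈ 33.702 ≈ 33.7 km.

x ≈ 26.6 km, y ≈ -56.4 km, depth ≈ 33.7 km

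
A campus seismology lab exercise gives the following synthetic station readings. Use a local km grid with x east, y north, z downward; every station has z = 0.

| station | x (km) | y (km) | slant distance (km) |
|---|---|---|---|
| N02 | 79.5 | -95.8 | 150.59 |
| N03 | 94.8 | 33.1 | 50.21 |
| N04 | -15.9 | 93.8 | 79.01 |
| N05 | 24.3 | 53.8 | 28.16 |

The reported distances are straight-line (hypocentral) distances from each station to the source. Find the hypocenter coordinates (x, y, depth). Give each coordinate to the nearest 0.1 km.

(49.6, 51.3, 12.1)

Each station gives a sphere (x−x_i)² + (y−y_i)² + z² = d_i² (stations at z=0).
Subtracting the N02 sphere from N03 and N04: z² cancels, leaving linear equations in x and y:
30.6 x + 257.8 y = 14741.06
-190.8 x + 379.2 y = 9988.13
Solving: x ≈ 49.593, y ≈ 51.294 km (keep extra digits for the depth step; rounded: 49.6, 51.3).
Then from the N02 sphere: z² = 150.59² − (x − 79.5)² − (y + 95.8)² with x = 49.593, y = 51.294, so z ≈ 12.094 ≈ 12.1 km.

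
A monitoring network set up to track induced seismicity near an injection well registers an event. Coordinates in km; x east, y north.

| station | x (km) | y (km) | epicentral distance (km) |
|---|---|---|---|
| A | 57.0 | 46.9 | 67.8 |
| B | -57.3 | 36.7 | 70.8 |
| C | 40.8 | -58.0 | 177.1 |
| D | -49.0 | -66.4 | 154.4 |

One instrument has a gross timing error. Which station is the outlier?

Solve using three stations at a time. Using A, B, D (subtract circle equations pairwise → linear system) gives (x, y) ≈ (-1.8, 80.6).
Distances from that point to each station vs reported:
  A: calculated 67.8 vs reported 67.8 → residual 0.0 km
  B: calculated 70.8 vs reported 70.8 → residual 0.0 km
  C: calculated 145.0 vs reported 177.1 → residual 32.1 km
  D: calculated 154.4 vs reported 154.4 → residual 0.0 km
A, B, D are mutually consistent (residuals ≈ 0); C is off by 32.1 km.

C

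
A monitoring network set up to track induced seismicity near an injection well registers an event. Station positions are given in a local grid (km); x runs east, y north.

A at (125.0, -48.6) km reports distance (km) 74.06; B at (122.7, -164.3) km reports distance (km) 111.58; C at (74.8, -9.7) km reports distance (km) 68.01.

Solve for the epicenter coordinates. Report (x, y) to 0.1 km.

Circle about each station: (x − 125.0)² + (y + 48.6)² = 74.06²; (x − 122.7)² + (y + 164.3)² = 111.58²; (x − 74.8)² + (y + 9.7)² = 68.01².
Subtracting pairs of circle equations eliminates x²+y² and gives linear equations (the radical axes):
-4.6 x − 231.4 y = 17097.61
-100.4 x + 77.8 y = -11438.31
Solving the 2×2 system: x ≈ 55.8, y ≈ -75.0 km.

55.8 km east, -75.0 km north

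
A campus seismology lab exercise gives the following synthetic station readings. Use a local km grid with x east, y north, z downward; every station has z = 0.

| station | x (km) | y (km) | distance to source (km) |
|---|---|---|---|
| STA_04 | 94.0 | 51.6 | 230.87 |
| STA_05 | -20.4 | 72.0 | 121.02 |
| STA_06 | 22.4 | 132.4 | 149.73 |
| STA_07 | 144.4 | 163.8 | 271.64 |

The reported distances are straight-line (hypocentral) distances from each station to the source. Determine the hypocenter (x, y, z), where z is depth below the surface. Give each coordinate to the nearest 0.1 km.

Each station gives a sphere (x−x_i)² + (y−y_i)² + z² = d_i² (stations at z=0).
Subtracting the STA_04 sphere from STA_05 and STA_06: z² cancels, leaving linear equations in x and y:
-228.8 x + 40.8 y = 32756.72
-143.2 x + 161.6 y = 37414.84
Solving: x ≈ -121.001, y ≈ 124.303 km (keep extra digits for the depth step; rounded: -121.0, 124.3).
Then from the STA_04 sphere: z² = 230.87² − (x − 94.0)² − (y − 51.6)² with x = -121.001, y = 124.303, so z ≈ 42.306 ≈ 42.3 km.

x ≈ -121.0 km, y ≈ 124.3 km, depth ≈ 42.3 km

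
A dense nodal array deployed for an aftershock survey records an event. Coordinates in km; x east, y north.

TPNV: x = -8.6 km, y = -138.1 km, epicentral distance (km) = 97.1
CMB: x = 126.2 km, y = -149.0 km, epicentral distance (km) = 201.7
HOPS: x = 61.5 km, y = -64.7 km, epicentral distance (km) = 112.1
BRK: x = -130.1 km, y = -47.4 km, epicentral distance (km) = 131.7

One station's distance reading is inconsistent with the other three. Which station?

BRK

Solve using three stations at a time. Using TPNV, CMB, HOPS (subtract circle equations pairwise → linear system) gives (x, y) ≈ (-49.6, -50.2).
Distances from that point to each station vs reported:
  TPNV: calculated 97.0 vs reported 97.1 → residual 0.1 km
  CMB: calculated 201.7 vs reported 201.7 → residual 0.0 km
  HOPS: calculated 112.0 vs reported 112.1 → residual 0.1 km
  BRK: calculated 80.6 vs reported 131.7 → residual 51.1 km
TPNV, CMB, HOPS are mutually consistent (residuals ≈ 0); BRK is off by 51.1 km.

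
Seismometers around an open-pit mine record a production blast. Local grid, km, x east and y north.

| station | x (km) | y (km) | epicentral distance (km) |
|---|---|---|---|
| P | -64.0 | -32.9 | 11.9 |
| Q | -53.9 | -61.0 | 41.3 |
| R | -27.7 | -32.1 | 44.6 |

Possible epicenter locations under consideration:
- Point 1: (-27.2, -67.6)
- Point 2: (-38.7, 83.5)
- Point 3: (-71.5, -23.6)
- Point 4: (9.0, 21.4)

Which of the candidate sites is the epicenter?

Point 3

For each candidate, compare |candidate − station| to the reported distance:
Point 1: residuals P 38.7, Q 13.8, R 9.1 → max 38.7 km
Point 2: residuals P 107.2, Q 104.0, R 71.5 → max 107.2 km
Point 3: residuals P 0.0, Q 0.0, R 0.0 → max 0.0 km
Point 4: residuals P 79.1, Q 62.4, R 20.3 → max 79.1 km
Only Point 3 has all residuals ≈ 0.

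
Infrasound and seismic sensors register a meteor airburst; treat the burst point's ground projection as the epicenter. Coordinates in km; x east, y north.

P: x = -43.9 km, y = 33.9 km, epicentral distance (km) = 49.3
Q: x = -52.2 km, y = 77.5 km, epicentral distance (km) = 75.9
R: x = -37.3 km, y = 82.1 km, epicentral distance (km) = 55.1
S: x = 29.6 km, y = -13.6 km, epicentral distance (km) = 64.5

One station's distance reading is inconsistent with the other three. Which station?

Solve using three stations at a time. Using P, R, S (subtract circle equations pairwise → linear system) gives (x, y) ≈ (4.0, 45.6).
Distances from that point to each station vs reported:
  P: calculated 49.3 vs reported 49.3 → residual 0.0 km
  Q: calculated 64.6 vs reported 75.9 → residual 11.3 km
  R: calculated 55.1 vs reported 55.1 → residual 0.0 km
  S: calculated 64.5 vs reported 64.5 → residual 0.0 km
P, R, S are mutually consistent (residuals ≈ 0); Q is off by 11.3 km.

Q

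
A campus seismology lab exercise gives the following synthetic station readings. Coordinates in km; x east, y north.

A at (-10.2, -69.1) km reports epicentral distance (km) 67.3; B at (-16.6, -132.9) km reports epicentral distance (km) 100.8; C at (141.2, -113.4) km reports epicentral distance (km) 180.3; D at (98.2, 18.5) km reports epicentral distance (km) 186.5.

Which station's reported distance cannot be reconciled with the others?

Solve using three stations at a time. Using A, B, D (subtract circle equations pairwise → linear system) gives (x, y) ≈ (-75.0, -50.7).
Distances from that point to each station vs reported:
  A: calculated 67.4 vs reported 67.3 → residual 0.1 km
  B: calculated 100.9 vs reported 100.8 → residual 0.1 km
  C: calculated 225.1 vs reported 180.3 → residual 44.8 km
  D: calculated 186.5 vs reported 186.5 → residual 0.0 km
A, B, D are mutually consistent (residuals ≈ 0); C is off by 44.8 km.

C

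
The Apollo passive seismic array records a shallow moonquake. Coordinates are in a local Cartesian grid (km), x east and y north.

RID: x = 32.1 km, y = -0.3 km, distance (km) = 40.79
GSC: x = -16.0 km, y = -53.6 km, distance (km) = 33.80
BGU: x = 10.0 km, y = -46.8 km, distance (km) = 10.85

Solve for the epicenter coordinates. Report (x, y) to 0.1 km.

(13.1, -36.4)

Circle about each station: (x − 32.1)² + (y + 0.3)² = 40.79²; (x + 16.0)² + (y + 53.6)² = 33.80²; (x − 10.0)² + (y + 46.8)² = 10.85².
Subtracting the RID equation from the GSC and BGU equations removes the quadratic terms:
-96.2 x − 106.6 y = 2619.84
-44.2 x − 93.0 y = 2805.84
Solving the 2×2 system: x ≈ 13.1, y ≈ -36.4 km.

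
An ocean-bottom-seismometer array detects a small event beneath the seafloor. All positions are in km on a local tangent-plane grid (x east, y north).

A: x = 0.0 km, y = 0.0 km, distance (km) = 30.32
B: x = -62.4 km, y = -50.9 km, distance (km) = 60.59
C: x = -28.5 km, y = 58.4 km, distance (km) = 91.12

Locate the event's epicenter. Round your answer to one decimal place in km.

(-5.6, -29.8)

Circle about each station: x² + y² = 30.32²; (x + 62.4)² + (y + 50.9)² = 60.59²; (x + 28.5)² + (y − 58.4)² = 91.12².
Subtracting the A equation from the B and C equations removes the quadratic terms:
-124.8 x − 101.8 y = 3732.72
-57.0 x + 116.8 y = -3160.74
Solving the 2×2 system: x ≈ -5.6, y ≈ -29.8 km.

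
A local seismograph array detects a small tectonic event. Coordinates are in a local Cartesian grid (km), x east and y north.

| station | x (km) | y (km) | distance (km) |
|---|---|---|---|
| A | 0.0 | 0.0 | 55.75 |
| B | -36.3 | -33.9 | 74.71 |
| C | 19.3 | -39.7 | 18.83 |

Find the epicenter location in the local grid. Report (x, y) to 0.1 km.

Circle about each station: x² + y² = 55.75²; (x + 36.3)² + (y + 33.9)² = 74.71²; (x − 19.3)² + (y + 39.7)² = 18.83².
Subtracting the A equation from the B and C equations removes the quadratic terms:
-72.6 x − 67.8 y = -6.62
38.6 x − 79.4 y = 4702.07
Solving the 2×2 system: x ≈ 38.1, y ≈ -40.7 km.

(38.1, -40.7)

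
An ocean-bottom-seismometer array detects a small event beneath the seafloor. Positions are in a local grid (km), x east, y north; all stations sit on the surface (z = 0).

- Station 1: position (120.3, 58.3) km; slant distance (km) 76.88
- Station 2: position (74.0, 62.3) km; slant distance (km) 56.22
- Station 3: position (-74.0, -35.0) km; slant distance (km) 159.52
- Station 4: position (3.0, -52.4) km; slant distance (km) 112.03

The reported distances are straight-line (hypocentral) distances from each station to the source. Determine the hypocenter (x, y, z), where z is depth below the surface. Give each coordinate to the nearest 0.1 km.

Each station gives a sphere (x−x_i)² + (y−y_i)² + z² = d_i² (stations at z=0).
Subtracting the Station 1 sphere from Station 2 and Station 3: z² cancels, leaving linear equations in x and y:
-92.6 x + 8.0 y = -5763.84
-388.6 x − 186.6 y = -30706.08
Solving: x ≈ 64.802, y ≈ 29.603 km (keep extra digits for the depth step; rounded: 64.8, 29.6).
Then from the Station 1 sphere: z² = 76.88² − (x − 120.3)² − (y − 58.3)² with x = 64.802, y = 29.603, so z ≈ 44.799 ≈ 44.8 km.
Check against Station 4 (with the unrounded solution): distance 112.03 ≈ 112.03 km. ✓

x ≈ 64.8 km, y ≈ 29.6 km, depth ≈ 44.8 km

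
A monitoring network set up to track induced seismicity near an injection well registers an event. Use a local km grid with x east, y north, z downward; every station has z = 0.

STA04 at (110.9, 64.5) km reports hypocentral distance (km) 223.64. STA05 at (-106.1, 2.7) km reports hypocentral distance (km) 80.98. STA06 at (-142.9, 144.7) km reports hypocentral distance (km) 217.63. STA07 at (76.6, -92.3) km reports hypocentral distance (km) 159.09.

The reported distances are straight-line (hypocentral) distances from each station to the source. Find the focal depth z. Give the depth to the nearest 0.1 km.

z ≈ 43.7 km

Each station gives a sphere (x−x_i)² + (y−y_i)² + z² = d_i² (stations at z=0).
Subtracting the STA04 sphere from STA05 and STA06: z² cancels, leaving linear equations in x and y:
-434.0 x − 123.6 y = 38262.53
-507.6 x + 160.4 y = 27551.47
Solving: x ≈ -72.100, y ≈ -56.400 km (keep extra digits for the depth step; rounded: -72.1, -56.4).
Then from the STA04 sphere: z² = 223.64² − (x − 110.9)² − (y − 64.5)² with x = -72.100, y = -56.400, so z ≈ 43.693 ≈ 43.7 km.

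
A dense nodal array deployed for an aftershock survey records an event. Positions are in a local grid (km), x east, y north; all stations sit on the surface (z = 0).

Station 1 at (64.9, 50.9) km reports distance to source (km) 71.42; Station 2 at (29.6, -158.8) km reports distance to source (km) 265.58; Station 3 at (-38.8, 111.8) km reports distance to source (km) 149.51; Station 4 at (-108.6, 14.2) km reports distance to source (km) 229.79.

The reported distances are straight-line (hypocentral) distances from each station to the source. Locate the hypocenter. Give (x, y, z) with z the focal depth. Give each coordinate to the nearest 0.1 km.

Each station gives a sphere (x−x_i)² + (y−y_i)² + z² = d_i² (stations at z=0).
Subtracting the Station 1 sphere from Station 2 and Station 3: z² cancels, leaving linear equations in x and y:
-70.6 x − 419.4 y = -46141.14
-207.4 x + 121.8 y = -10050.56
Solving: x ≈ 102.897, y ≈ 92.696 km (keep extra digits for the depth step; rounded: 102.9, 92.7).
Then from the Station 1 sphere: z² = 71.42² − (x − 64.9)² − (y − 50.9)² with x = 102.897, y = 92.696, so z ≈ 43.705 ≈ 43.7 km.
Check against Station 4 (with the unrounded solution): distance 229.79 ≈ 229.79 km. ✓

x ≈ 102.9 km, y ≈ 92.7 km, depth ≈ 43.7 km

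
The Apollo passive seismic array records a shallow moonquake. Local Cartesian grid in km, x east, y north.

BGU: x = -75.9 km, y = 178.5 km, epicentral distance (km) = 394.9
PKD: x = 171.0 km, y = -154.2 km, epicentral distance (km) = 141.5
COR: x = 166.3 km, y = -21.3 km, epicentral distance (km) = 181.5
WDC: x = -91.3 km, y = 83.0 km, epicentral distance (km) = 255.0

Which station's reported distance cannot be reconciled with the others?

Solve using three stations at a time. Using PKD, COR, WDC (subtract circle equations pairwise → linear system) gives (x, y) ≈ (30.1, -141.3).
Distances from that point to each station vs reported:
  BGU: calculated 336.9 vs reported 394.9 → residual 58.0 km
  PKD: calculated 141.5 vs reported 141.5 → residual 0.0 km
  COR: calculated 181.5 vs reported 181.5 → residual 0.0 km
  WDC: calculated 255.0 vs reported 255.0 → residual 0.0 km
PKD, COR, WDC are mutually consistent (residuals ≈ 0); BGU is off by 58.0 km.

BGU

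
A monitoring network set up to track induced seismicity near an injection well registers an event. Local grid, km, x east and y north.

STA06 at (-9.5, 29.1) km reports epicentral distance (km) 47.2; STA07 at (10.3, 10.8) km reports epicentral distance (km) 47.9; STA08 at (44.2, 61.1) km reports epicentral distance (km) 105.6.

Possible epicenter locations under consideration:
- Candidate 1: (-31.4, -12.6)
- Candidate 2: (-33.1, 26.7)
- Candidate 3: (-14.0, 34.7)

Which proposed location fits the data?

Candidate 1

For each candidate, compare |candidate − station| to the reported distance:
Candidate 1: residuals STA06 0.1, STA07 0.1, STA08 0.0 → max 0.1 km
Candidate 2: residuals STA06 23.5, STA07 1.7, STA08 21.0 → max 23.5 km
Candidate 3: residuals STA06 40.0, STA07 13.8, STA08 41.7 → max 41.7 km
Only Candidate 1 has all residuals ≈ 0.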